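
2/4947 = 2/4947 = 0.00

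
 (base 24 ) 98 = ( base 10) 224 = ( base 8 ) 340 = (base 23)9H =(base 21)ae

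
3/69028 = 3/69028 = 0.00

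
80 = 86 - 6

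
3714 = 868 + 2846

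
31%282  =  31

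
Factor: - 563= - 563^1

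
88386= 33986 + 54400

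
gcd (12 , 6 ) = 6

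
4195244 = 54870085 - 50674841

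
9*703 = 6327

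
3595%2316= 1279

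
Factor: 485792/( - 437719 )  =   - 2^5 * 17^1 * 19^1*47^1 * 437719^(-1)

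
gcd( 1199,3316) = 1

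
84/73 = 84/73 = 1.15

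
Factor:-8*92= - 736 =- 2^5 * 23^1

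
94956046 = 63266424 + 31689622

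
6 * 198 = 1188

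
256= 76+180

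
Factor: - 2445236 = -2^2* 509^1*1201^1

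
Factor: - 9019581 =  - 3^1*1129^1*2663^1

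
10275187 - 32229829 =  - 21954642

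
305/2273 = 305/2273 = 0.13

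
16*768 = 12288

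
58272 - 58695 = - 423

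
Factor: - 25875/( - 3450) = 15/2=2^ (  -  1)*3^1*5^1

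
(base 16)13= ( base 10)19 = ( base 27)j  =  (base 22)J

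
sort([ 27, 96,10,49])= [10, 27 , 49, 96] 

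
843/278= 843/278  =  3.03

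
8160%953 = 536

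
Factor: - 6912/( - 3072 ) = 9/4 = 2^(-2 )*3^2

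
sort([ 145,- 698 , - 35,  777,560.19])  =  [ - 698, - 35,145,560.19,777 ]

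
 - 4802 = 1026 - 5828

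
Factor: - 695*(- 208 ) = 2^4*5^1*13^1*139^1 = 144560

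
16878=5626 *3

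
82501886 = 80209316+2292570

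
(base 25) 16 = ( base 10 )31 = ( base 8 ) 37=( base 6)51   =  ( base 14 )23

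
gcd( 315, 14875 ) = 35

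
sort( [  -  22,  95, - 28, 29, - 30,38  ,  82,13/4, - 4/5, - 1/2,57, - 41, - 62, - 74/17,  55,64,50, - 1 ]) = [ - 62,-41, - 30 , - 28, - 22 , - 74/17, - 1, - 4/5, - 1/2,13/4,29,38,50,55, 57, 64,82, 95 ]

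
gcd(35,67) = 1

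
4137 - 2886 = 1251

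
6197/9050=6197/9050 = 0.68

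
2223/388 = 2223/388= 5.73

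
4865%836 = 685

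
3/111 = 1/37 = 0.03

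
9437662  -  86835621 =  -77397959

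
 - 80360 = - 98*820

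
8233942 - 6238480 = 1995462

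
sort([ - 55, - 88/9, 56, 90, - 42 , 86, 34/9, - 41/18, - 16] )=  [ - 55,  -  42, - 16,- 88/9, - 41/18,34/9, 56,  86, 90 ] 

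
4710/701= 6+ 504/701 = 6.72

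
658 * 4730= 3112340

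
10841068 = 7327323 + 3513745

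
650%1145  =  650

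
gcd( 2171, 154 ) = 1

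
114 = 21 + 93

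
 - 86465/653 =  - 133 + 384/653= -132.41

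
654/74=327/37 = 8.84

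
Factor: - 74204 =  - 2^2*13^1*1427^1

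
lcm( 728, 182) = 728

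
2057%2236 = 2057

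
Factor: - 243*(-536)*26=3386448 = 2^4*3^5*13^1*67^1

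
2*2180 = 4360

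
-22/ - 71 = 22/71= 0.31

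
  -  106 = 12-118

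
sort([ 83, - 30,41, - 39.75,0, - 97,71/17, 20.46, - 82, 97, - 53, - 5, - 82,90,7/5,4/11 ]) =[ - 97, - 82 ,  -  82 , - 53, - 39.75, - 30 , - 5, 0, 4/11,  7/5,71/17,  20.46, 41,83, 90,97]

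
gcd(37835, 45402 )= 7567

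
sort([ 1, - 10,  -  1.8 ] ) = [ - 10, - 1.8,1 ]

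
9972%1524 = 828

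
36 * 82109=2955924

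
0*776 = 0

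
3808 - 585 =3223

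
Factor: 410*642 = 263220  =  2^2*3^1*5^1 * 41^1*107^1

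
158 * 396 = 62568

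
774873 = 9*86097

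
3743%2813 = 930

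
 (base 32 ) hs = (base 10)572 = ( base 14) 2CC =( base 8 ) 1074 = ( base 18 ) 1de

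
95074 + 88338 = 183412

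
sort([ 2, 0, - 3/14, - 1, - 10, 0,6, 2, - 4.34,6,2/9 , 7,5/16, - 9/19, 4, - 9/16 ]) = [ - 10, - 4.34 , - 1 , - 9/16, - 9/19, - 3/14,0, 0, 2/9,5/16 , 2,2,4 , 6, 6,7]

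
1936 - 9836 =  - 7900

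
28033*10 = 280330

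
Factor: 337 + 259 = 596= 2^2* 149^1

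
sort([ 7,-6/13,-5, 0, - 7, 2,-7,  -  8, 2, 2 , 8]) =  [-8,-7, - 7, - 5,- 6/13,0, 2, 2, 2, 7, 8]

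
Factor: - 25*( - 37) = 925 = 5^2*37^1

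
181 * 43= 7783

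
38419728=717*53584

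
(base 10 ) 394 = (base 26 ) F4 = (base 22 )hk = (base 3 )112121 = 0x18a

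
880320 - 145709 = 734611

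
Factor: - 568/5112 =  - 1/9 =- 3^( - 2)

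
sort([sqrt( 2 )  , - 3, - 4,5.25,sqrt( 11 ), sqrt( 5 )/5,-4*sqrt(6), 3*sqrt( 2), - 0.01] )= [ - 4 * sqrt( 6),-4, - 3, - 0.01, sqrt( 5 )/5, sqrt (2 ),  sqrt( 11 ), 3 * sqrt( 2),5.25 ] 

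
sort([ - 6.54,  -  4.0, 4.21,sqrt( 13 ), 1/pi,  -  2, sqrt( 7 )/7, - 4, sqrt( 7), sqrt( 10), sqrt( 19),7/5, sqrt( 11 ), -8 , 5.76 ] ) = [  -  8, - 6.54, - 4.0, - 4 ,-2, 1/pi,sqrt( 7 ) /7, 7/5, sqrt( 7 ) , sqrt(10), sqrt( 11 ), sqrt(13), 4.21, sqrt( 19), 5.76 ] 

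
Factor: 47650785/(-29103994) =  - 2^ (-1) * 3^1*5^1*7^2*13^1 * 29^(-1 )*337^( - 1 )*1489^(  -  1)*4987^1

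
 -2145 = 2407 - 4552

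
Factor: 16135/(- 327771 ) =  - 3^ ( - 2 )*5^1*7^1*79^(-1) = -35/711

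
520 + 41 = 561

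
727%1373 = 727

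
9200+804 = 10004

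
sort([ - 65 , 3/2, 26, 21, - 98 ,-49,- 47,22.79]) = [ - 98,-65, - 49,- 47, 3/2, 21, 22.79, 26]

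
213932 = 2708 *79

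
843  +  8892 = 9735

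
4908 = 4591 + 317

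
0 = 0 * 798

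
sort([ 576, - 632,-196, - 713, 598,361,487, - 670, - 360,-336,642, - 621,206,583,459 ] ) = [ -713, - 670,-632,  -  621, - 360, - 336, - 196,  206 , 361, 459, 487,  576,583,598,642]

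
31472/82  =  15736/41= 383.80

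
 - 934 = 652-1586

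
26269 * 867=22775223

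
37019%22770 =14249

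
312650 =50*6253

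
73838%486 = 452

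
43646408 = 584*74737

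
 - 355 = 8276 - 8631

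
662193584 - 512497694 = 149695890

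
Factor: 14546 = 2^1*7^1 * 1039^1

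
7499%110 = 19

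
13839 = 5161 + 8678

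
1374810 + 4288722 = 5663532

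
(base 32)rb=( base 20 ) 23f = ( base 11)726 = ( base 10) 875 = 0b1101101011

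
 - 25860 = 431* ( - 60)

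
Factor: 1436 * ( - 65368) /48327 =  - 2^5 * 3^( - 1 )*89^ (  -  1)*181^( - 1 ) * 359^1*8171^1=- 93868448/48327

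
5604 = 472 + 5132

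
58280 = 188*310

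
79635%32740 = 14155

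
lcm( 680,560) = 9520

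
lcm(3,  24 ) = 24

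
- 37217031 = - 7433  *5007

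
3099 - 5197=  - 2098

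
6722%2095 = 437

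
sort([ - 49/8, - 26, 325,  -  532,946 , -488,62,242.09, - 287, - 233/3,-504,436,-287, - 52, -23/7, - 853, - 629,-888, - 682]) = [ - 888, - 853 , - 682, - 629 ,  -  532, - 504, - 488, - 287, - 287 ,- 233/3, - 52, - 26, - 49/8, - 23/7, 62, 242.09,  325,436, 946 ]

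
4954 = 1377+3577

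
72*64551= 4647672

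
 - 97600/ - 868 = 112 + 96/217= 112.44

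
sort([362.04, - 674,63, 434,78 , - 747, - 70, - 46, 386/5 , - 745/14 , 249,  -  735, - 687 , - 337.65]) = [- 747, - 735, - 687, - 674, - 337.65,-70, - 745/14 , - 46, 63,386/5, 78, 249,362.04, 434 ] 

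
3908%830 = 588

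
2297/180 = 12+137/180 = 12.76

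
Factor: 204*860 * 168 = 2^7 * 3^2*5^1* 7^1 * 17^1*43^1 = 29473920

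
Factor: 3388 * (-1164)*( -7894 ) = 2^5*3^1*7^1 * 11^2* 97^1*3947^1=31131031008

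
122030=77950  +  44080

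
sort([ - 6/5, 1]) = [ - 6/5, 1 ]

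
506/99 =46/9 = 5.11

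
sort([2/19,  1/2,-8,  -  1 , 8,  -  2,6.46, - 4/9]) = [  -  8,-2, - 1 ,  -  4/9,  2/19, 1/2, 6.46,  8]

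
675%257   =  161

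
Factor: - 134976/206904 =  - 2^3* 19^1*233^( - 1 )=-152/233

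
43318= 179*242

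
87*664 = 57768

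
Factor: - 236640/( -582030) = 2^4*3^( - 1)*17^1*223^( - 1) = 272/669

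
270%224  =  46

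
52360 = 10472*5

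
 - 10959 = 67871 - 78830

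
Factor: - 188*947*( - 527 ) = 93824972 = 2^2*17^1*31^1*47^1*947^1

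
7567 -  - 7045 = 14612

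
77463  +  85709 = 163172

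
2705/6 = 450 + 5/6 = 450.83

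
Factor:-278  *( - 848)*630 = 148518720 = 2^6*3^2*5^1*7^1*53^1*139^1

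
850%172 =162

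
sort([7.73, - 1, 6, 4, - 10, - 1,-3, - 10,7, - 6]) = [ - 10, - 10, - 6, - 3, - 1, - 1,4, 6,7, 7.73]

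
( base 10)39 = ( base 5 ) 124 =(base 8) 47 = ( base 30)19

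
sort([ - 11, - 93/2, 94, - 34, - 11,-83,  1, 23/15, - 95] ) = [-95, - 83,-93/2, - 34, - 11,-11, 1 , 23/15,  94] 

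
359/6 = 359/6 = 59.83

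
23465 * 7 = 164255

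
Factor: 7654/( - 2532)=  - 3827/1266  =  - 2^( - 1) * 3^( - 1)*43^1*89^1 * 211^( - 1 )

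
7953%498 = 483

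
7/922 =7/922=0.01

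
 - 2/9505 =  - 1 + 9503/9505 = - 0.00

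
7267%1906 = 1549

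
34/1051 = 34/1051=0.03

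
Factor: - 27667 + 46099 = 2^11 * 3^2= 18432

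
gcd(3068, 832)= 52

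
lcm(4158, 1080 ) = 83160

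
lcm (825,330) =1650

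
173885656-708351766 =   -  534466110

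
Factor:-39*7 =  - 3^1*7^1*13^1 = - 273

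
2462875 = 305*8075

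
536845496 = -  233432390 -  - 770277886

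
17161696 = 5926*2896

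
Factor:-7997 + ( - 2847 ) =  - 2^2 * 2711^1 = - 10844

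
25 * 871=21775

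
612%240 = 132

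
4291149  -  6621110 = - 2329961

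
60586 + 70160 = 130746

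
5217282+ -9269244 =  - 4051962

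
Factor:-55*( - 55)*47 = 142175 = 5^2*11^2*47^1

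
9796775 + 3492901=13289676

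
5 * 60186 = 300930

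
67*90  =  6030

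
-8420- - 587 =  - 7833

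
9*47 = 423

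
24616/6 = 4102 + 2/3= 4102.67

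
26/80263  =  26/80263  =  0.00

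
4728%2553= 2175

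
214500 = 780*275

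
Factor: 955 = 5^1 *191^1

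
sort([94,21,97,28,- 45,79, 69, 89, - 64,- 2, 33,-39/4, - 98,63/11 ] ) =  [ - 98,  -  64,-45, - 39/4, - 2,63/11,21,28 , 33,69,79,89,94,97]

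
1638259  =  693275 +944984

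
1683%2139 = 1683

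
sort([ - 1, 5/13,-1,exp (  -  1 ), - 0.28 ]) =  [ -1, - 1, - 0.28,exp( - 1),5/13 ] 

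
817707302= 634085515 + 183621787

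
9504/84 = 792/7 = 113.14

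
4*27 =108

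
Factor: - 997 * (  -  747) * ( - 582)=-2^1*3^3 * 83^1* 97^1*997^1 =-  433449738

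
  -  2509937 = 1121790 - 3631727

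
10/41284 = 5/20642 = 0.00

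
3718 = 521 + 3197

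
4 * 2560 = 10240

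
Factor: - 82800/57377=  - 2^4*3^2*5^2*23^1*181^( - 1 )*317^( - 1 ) 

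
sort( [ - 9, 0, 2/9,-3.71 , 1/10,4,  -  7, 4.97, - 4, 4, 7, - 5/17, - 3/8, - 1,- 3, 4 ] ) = [ - 9, - 7, - 4, - 3.71,-3, -1,-3/8, - 5/17,0,1/10,2/9,4, 4,4, 4.97, 7]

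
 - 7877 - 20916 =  - 28793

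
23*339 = 7797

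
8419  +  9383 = 17802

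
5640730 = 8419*670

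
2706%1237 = 232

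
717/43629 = 239/14543 = 0.02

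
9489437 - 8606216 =883221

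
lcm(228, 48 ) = 912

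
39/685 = 39/685 = 0.06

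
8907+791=9698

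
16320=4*4080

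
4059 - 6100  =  -2041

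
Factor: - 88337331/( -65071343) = 3^3*3719^( - 1)*17497^( - 1 )*3271753^1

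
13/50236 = 13/50236=0.00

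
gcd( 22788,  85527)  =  9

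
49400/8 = 6175= 6175.00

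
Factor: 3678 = 2^1*3^1*613^1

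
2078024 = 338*6148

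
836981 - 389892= 447089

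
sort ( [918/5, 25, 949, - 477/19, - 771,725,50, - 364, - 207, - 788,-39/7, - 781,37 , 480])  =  [ - 788, - 781,  -  771,-364 , - 207,  -  477/19, - 39/7,25, 37,50, 918/5,480, 725,949] 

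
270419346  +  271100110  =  541519456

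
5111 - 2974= 2137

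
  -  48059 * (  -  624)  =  29988816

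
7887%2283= 1038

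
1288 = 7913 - 6625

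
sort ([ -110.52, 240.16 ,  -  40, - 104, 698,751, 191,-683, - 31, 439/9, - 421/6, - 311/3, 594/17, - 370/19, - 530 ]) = [-683, - 530,-110.52, - 104, - 311/3,- 421/6, - 40,-31, - 370/19, 594/17, 439/9, 191,240.16,698, 751] 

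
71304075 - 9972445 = 61331630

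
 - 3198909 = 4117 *( - 777)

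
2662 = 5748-3086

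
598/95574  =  299/47787= 0.01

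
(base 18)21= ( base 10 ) 37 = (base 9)41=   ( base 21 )1G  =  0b100101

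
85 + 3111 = 3196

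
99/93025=99/93025 =0.00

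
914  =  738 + 176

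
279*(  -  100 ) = -27900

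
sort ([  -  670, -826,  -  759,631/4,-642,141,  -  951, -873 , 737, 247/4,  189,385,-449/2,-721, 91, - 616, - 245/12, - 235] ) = [ - 951, - 873, - 826, - 759, - 721,-670,-642, - 616, - 235 , - 449/2, - 245/12,247/4 , 91,141, 631/4,189, 385,737 ] 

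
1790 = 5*358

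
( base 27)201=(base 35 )16O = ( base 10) 1459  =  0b10110110011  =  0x5B3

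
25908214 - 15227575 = 10680639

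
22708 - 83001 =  - 60293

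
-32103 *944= - 30305232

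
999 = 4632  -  3633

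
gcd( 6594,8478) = 942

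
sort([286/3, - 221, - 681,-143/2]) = [- 681,  -  221, -143/2,286/3]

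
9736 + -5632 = 4104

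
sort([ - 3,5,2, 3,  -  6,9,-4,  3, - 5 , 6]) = [ - 6, - 5,-4, - 3, 2,3 , 3,5,6 , 9 ] 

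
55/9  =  55/9 = 6.11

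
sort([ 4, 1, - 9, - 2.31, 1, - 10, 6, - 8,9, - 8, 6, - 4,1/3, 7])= [- 10, - 9, - 8, - 8, - 4, - 2.31, 1/3, 1, 1  ,  4  ,  6,6,7, 9]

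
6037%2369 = 1299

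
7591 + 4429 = 12020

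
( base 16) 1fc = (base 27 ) im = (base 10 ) 508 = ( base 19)17E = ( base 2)111111100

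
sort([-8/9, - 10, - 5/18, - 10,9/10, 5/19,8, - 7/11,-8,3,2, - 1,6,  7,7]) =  [-10, - 10,- 8 , - 1, - 8/9, - 7/11, - 5/18,  5/19,9/10,2,3,6, 7,7,8 ]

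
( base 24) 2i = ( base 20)36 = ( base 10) 66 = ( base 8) 102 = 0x42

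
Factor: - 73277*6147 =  - 3^2*683^1*73277^1  =  - 450433719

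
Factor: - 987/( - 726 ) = 329/242 = 2^(  -  1 )*7^1*11^( - 2)*47^1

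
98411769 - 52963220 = 45448549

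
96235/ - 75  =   - 19247/15 = - 1283.13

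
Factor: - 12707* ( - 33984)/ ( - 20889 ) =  - 47981632/2321  =  - 2^6*11^(-1)*59^1*97^1*131^1*211^( - 1 )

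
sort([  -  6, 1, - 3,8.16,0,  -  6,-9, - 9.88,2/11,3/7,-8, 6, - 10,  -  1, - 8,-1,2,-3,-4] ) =[ - 10,- 9.88,  -  9,  -  8,  -  8, - 6, - 6,  -  4,  -  3,-3, - 1,  -  1,0,2/11,3/7, 1, 2 , 6,8.16]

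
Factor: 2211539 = 11^1*201049^1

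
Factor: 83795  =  5^1*16759^1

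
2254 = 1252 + 1002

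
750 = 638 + 112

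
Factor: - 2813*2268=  - 2^2*3^4*7^1*29^1*97^1 = - 6379884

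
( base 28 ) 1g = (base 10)44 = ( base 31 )1d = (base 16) 2C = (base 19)26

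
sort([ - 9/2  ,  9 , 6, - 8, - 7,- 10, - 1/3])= [ - 10, - 8, - 7, - 9/2, - 1/3, 6,9 ] 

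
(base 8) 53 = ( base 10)43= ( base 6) 111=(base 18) 27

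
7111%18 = 1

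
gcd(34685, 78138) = 1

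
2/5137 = 2/5137 = 0.00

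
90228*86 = 7759608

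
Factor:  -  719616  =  -2^8*3^1 * 937^1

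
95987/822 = 95987/822 = 116.77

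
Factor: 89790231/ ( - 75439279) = - 3^1  *  37^1*61^1*89^1 * 149^1*3911^( - 1 )*19289^( - 1 )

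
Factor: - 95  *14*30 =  - 2^2 * 3^1*5^2 * 7^1*19^1  =  -  39900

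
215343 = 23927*9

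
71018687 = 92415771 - 21397084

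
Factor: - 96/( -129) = 2^5*43^ ( - 1 )=32/43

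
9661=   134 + 9527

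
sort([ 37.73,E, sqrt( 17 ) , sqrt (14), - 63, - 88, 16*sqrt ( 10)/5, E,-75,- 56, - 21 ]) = [ - 88, - 75 ,  -  63,-56, - 21, E, E,  sqrt (14),sqrt(17), 16*sqrt( 10)/5, 37.73 ]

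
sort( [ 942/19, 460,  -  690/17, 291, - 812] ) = [ -812, - 690/17,942/19,  291 , 460 ] 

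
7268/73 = 7268/73  =  99.56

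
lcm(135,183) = 8235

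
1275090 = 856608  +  418482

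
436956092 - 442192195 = -5236103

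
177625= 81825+95800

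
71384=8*8923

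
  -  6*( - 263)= 1578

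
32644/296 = 8161/74  =  110.28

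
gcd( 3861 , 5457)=3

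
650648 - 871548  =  - 220900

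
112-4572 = - 4460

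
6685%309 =196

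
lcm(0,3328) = 0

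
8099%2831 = 2437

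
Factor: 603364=2^2*17^1*19^1*467^1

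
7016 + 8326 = 15342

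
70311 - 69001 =1310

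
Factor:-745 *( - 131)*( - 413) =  - 5^1*7^1 * 59^1*131^1*149^1= - 40306735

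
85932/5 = 85932/5 = 17186.40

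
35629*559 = 19916611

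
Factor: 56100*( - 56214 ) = - 3153605400 = -  2^3*3^5*5^2*11^1*17^1*347^1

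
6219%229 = 36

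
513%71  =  16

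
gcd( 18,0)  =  18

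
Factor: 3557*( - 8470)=  -  2^1*5^1*7^1 * 11^2*3557^1 = - 30127790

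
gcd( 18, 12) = 6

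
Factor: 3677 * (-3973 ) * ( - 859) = 12548891339 = 29^1*137^1 * 859^1*3677^1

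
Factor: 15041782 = 2^1*7^1*109^1*9857^1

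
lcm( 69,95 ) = 6555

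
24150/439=24150/439  =  55.01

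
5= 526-521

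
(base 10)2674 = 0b101001110010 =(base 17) 945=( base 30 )2T4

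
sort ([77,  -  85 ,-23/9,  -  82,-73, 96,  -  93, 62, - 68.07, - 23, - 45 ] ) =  [ -93, - 85, - 82,-73,  -  68.07,- 45,  -  23,  -  23/9,62, 77, 96]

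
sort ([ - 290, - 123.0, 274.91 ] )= [ - 290,-123.0 , 274.91 ]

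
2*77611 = 155222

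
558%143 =129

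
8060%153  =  104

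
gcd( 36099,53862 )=573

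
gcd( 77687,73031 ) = 1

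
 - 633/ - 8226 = 211/2742 = 0.08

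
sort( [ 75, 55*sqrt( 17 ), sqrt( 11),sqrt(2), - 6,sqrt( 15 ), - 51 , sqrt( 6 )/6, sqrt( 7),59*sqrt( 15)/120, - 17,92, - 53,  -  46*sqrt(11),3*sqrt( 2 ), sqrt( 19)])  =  [- 46*sqrt( 11 ) , - 53,  -  51, - 17, - 6, sqrt(6) /6,sqrt (2 ),59*sqrt( 15)/120, sqrt( 7),sqrt(11),sqrt( 15),3 * sqrt( 2),sqrt( 19),75,92,55*sqrt( 17)]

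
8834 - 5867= 2967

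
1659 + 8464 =10123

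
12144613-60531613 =-48387000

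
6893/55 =125+18/55  =  125.33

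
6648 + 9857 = 16505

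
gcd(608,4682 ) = 2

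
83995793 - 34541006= 49454787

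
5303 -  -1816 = 7119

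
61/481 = 61/481= 0.13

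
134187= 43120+91067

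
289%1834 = 289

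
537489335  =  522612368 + 14876967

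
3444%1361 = 722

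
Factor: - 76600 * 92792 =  - 2^6 * 5^2*7^1 * 383^1*1657^1 =- 7107867200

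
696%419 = 277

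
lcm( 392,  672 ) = 4704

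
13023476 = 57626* 226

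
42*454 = 19068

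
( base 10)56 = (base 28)20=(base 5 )211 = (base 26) 24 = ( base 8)70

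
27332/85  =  321 + 47/85 = 321.55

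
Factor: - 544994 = - 2^1*269^1*1013^1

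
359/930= 359/930 =0.39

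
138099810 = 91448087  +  46651723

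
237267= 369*643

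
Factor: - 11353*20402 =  - 231623906 = -2^1 * 101^2*11353^1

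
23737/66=359 + 43/66 = 359.65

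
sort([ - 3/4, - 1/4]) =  [ - 3/4, - 1/4 ] 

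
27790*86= 2389940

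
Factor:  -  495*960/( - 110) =4320 = 2^5*3^3*5^1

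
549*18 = 9882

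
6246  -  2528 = 3718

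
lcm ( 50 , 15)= 150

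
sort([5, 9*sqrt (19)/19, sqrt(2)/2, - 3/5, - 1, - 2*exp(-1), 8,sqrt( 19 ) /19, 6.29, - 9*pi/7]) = [-9*pi/7 , - 1, - 2*exp( - 1) , - 3/5, sqrt( 19)/19, sqrt( 2 )/2, 9*sqrt( 19 ) /19 , 5, 6.29,8]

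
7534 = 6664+870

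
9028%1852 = 1620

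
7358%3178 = 1002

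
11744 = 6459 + 5285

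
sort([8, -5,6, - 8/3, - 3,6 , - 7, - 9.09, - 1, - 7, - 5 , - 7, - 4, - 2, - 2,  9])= [ - 9.09,  -  7, - 7  ,-7, - 5, - 5, - 4, - 3, - 8/3,  -  2, - 2, - 1, 6,  6, 8 , 9]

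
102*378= 38556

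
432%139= 15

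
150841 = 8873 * 17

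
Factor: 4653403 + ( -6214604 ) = - 1561201 = - 43^1*36307^1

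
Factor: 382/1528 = 1/4  =  2^( - 2 )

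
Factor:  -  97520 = - 2^4 *5^1 * 23^1 * 53^1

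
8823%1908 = 1191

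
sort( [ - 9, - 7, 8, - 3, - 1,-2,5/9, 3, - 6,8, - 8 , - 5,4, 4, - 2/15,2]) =[ - 9, - 8  , - 7, - 6,-5, - 3, - 2, - 1,-2/15, 5/9, 2, 3, 4,  4, 8,8] 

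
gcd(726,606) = 6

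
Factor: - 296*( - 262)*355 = 27530960 = 2^4 *5^1*37^1*71^1* 131^1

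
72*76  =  5472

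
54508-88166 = - 33658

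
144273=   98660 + 45613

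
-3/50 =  - 1  +  47/50= -0.06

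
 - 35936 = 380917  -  416853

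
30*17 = 510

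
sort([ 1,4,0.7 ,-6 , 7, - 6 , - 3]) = [ - 6 , - 6, - 3, 0.7, 1,4 , 7] 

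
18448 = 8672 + 9776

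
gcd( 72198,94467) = 3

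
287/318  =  287/318 = 0.90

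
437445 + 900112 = 1337557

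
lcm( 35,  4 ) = 140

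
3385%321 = 175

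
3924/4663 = 3924/4663 = 0.84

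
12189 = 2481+9708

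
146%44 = 14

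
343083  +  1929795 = 2272878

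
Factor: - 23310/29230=  -  63/79 = - 3^2*7^1*79^(  -  1)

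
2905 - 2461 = 444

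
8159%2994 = 2171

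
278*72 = 20016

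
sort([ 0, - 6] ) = [-6, 0 ]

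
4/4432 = 1/1108 = 0.00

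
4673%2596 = 2077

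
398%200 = 198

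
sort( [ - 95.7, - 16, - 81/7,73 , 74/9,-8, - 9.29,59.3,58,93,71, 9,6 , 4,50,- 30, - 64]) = [-95.7, - 64, - 30,-16 , - 81/7,-9.29, - 8,4,  6,74/9,9,50, 58, 59.3,71,73 , 93]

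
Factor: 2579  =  2579^1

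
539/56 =9 + 5/8 = 9.62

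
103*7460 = 768380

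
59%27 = 5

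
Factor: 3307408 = 2^4 * 13^1*15901^1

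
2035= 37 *55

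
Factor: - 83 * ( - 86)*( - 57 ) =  - 406866 = -2^1*3^1 *19^1* 43^1*83^1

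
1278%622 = 34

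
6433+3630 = 10063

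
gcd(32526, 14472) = 18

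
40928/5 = 40928/5 = 8185.60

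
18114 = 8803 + 9311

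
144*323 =46512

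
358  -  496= - 138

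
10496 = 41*256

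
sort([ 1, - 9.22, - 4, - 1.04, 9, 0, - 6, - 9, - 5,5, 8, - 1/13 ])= [ - 9.22, - 9,  -  6, - 5, - 4, - 1.04,-1/13,  0,1, 5,8,9] 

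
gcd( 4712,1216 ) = 152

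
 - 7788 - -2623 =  - 5165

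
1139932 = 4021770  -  2881838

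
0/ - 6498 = 0/1 = - 0.00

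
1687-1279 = 408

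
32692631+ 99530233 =132222864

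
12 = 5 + 7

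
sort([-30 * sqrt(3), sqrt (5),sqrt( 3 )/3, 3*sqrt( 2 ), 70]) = [ -30 * sqrt(3),sqrt( 3)/3,sqrt( 5 ), 3*sqrt( 2 ),70 ]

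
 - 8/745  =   - 1 + 737/745 = - 0.01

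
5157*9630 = 49661910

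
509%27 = 23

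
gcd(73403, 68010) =1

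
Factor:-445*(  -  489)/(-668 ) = -2^ (-2)*3^1 * 5^1*89^1*163^1*167^( - 1)  =  -217605/668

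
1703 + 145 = 1848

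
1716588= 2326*738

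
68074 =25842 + 42232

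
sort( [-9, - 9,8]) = [-9, - 9,8] 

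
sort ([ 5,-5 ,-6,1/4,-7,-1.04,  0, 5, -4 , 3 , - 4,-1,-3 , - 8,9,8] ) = [-8, - 7 , - 6,-5, - 4, - 4, - 3, - 1.04,-1, 0,  1/4,  3,5, 5,8,9]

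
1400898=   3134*447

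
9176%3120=2936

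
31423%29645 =1778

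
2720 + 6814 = 9534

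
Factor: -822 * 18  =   - 14796= - 2^2*3^3*137^1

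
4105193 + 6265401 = 10370594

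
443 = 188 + 255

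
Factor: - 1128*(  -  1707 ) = 2^3*3^2*47^1*569^1 = 1925496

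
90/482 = 45/241 = 0.19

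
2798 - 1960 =838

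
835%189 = 79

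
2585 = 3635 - 1050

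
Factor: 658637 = 7^1*37^1 * 2543^1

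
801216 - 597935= 203281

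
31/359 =31/359 = 0.09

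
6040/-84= -1510/21 =- 71.90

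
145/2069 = 145/2069 =0.07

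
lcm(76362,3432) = 305448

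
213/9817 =213/9817=0.02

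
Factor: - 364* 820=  - 298480 = - 2^4*5^1*7^1*13^1*41^1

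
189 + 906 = 1095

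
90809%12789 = 1286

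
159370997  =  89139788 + 70231209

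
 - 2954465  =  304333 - 3258798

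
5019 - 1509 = 3510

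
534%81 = 48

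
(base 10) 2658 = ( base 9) 3573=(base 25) 468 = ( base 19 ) 76h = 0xA62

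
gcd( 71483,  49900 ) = 1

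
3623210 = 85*42626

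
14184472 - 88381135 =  -74196663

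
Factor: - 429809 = - 29^1*14821^1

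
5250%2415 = 420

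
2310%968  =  374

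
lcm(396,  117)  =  5148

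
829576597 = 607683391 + 221893206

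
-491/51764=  - 1 + 51273/51764 = - 0.01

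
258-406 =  - 148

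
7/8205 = 7/8205=0.00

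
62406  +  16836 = 79242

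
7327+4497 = 11824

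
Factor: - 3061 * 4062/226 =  - 3^1*113^( - 1)*677^1*3061^1  =  -6216891/113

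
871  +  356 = 1227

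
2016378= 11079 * 182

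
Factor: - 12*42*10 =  - 5040 = - 2^4*3^2 * 5^1*7^1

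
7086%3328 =430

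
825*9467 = 7810275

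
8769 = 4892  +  3877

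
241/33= 7 + 10/33 = 7.30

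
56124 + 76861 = 132985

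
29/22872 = 29/22872 = 0.00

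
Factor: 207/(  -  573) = -3^1*23^1*191^(-1)= -  69/191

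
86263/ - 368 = -86263/368 = - 234.41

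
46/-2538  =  -1+1246/1269 = -  0.02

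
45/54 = 5/6 = 0.83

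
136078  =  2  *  68039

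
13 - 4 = 9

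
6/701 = 6/701 = 0.01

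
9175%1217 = 656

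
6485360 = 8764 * 740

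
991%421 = 149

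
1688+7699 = 9387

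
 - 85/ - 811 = 85/811= 0.10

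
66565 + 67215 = 133780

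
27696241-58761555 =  - 31065314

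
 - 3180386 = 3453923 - 6634309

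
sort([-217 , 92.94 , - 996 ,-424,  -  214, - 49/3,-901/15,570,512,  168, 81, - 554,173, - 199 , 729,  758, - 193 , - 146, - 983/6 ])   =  [ - 996 , - 554,-424 ,  -  217,  -  214,-199, -193,-983/6, - 146,- 901/15, - 49/3,81,92.94,168,173, 512, 570,729, 758 ]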